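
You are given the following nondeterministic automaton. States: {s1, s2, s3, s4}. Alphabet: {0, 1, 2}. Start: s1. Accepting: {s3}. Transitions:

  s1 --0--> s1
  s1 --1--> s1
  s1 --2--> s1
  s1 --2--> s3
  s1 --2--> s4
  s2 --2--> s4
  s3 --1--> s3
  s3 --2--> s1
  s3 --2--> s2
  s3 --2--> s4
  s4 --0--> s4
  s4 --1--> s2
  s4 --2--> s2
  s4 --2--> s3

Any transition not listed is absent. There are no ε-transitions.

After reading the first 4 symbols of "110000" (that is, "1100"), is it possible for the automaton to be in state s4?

No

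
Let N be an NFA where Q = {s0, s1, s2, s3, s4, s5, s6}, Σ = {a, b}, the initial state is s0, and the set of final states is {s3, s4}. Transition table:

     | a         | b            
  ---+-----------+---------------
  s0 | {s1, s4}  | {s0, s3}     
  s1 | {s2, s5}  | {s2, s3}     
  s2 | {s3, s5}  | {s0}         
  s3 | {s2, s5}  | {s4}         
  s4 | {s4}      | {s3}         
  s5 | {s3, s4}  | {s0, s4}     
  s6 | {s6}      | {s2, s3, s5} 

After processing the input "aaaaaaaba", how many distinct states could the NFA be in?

4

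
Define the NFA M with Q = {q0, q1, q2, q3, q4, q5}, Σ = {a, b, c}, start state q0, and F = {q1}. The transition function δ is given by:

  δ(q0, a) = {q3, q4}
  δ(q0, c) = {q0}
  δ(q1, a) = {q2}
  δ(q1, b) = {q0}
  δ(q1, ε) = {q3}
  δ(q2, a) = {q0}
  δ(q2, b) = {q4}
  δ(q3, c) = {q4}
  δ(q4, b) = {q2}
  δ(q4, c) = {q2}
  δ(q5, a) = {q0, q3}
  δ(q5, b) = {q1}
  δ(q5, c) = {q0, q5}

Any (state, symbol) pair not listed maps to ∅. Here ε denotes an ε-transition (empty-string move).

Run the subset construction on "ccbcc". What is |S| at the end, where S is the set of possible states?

0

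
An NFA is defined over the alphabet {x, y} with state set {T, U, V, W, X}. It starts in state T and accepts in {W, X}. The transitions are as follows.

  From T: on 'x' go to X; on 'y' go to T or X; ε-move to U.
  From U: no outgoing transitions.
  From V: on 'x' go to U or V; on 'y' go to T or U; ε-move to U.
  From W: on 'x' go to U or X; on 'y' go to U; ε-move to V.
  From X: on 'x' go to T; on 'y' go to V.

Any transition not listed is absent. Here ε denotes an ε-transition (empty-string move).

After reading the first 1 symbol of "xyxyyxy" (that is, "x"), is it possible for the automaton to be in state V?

Start: ε-closure({T}) = {T, U}.
Read 'x': T→{X}, U→∅; now {X}.
State V is not in {X}.

No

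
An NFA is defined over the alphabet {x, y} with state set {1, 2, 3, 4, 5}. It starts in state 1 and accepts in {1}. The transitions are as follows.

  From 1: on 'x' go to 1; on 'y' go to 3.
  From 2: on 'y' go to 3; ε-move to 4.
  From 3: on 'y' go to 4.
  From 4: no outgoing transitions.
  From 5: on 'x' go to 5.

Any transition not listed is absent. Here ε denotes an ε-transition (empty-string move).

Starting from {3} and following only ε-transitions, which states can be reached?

{3}

Begin with {3}.
No ε-moves leave this set, so the closure equals the set itself.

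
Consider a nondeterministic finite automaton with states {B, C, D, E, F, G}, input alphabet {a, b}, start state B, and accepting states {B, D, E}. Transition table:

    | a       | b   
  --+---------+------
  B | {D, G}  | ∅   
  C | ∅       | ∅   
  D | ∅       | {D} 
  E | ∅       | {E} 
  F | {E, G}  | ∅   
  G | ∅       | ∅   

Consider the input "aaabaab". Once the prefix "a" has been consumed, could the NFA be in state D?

Yes

Start in {B}.
Read 'a': B→{D, G}; now {D, G}.
State D is in {D, G}.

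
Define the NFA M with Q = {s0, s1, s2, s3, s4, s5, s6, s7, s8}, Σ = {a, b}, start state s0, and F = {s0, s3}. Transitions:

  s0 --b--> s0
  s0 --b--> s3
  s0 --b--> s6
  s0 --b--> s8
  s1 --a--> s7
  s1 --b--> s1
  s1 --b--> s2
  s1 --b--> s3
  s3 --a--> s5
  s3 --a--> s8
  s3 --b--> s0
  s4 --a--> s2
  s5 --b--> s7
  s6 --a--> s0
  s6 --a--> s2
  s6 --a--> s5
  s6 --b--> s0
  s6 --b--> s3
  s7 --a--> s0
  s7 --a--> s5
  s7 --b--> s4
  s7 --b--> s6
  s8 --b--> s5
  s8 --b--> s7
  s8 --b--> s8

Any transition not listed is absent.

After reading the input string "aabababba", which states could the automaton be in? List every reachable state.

∅

Start in {s0}.
Read 'a': s0→∅; now ∅.
The set is empty and remains empty for the remaining 8 symbols.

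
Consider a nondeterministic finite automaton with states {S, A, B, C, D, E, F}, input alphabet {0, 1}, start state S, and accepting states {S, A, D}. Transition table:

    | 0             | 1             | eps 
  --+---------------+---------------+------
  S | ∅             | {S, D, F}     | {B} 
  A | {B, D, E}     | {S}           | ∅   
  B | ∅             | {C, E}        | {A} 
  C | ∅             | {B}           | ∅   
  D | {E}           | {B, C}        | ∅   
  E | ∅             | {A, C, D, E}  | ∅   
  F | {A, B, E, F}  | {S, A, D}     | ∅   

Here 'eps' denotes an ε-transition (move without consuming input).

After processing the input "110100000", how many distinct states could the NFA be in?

4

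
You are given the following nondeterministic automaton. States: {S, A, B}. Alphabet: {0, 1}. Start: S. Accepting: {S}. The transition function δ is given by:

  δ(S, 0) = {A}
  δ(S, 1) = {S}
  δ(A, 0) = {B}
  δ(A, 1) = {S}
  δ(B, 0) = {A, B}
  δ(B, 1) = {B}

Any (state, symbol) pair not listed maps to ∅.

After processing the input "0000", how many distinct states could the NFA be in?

Start in {S}.
Read '0': S→{A}; now {A}.
Read '0': A→{B}; now {B}.
Read '0': B→{A, B}; now {A, B}.
Read '0': A→{B}, B→{A, B}; now {A, B}.
That set has 2 states.

2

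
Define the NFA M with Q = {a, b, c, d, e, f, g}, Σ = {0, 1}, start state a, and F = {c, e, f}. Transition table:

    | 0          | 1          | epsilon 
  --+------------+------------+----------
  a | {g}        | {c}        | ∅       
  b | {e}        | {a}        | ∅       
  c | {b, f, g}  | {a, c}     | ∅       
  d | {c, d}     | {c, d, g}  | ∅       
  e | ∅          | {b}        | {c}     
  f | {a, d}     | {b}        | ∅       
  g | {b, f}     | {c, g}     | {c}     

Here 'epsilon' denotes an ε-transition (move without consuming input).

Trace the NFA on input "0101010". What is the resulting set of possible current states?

{b, c, e, f, g}

Start in {a}.
Read '0': {a} → {c, g}.
Read '1': {c, g} → {a, c, g}.
Read '0': {a, c, g} → {b, c, f, g}.
Read '1': {b, c, f, g} → {a, b, c, g}.
Read '0': {a, b, c, g} → {b, c, e, f, g}.
Read '1': {b, c, e, f, g} → {a, b, c, g}.
Read '0': {a, b, c, g} → {b, c, e, f, g}.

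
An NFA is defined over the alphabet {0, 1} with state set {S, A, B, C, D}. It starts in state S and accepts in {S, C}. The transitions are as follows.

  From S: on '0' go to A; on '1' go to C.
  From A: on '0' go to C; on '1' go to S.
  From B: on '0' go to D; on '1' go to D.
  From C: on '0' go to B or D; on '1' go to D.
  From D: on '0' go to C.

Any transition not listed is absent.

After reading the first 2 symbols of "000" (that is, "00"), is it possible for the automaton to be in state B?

No

Start in {S}.
Read '0': S→{A}; now {A}.
Read '0': A→{C}; now {C}.
State B is not in {C}.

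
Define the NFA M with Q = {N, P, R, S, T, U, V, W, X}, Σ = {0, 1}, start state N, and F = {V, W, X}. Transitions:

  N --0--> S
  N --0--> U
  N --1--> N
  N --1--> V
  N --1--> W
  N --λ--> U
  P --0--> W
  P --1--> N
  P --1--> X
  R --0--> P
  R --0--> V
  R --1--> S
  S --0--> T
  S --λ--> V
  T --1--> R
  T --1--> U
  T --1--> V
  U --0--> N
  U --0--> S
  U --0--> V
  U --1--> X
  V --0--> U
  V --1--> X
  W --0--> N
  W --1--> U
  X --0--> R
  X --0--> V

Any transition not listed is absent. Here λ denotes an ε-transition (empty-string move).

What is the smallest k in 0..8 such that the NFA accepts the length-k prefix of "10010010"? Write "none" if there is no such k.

1

Start: ε-closure({N}) = {N, U}.
Read '1': N→{N, V, W}, U→{X}; union {N, V, W, X}; ε-closure = {N, U, V, W, X}.
None of the earlier sets intersect F, but {N, U, V, W, X} does.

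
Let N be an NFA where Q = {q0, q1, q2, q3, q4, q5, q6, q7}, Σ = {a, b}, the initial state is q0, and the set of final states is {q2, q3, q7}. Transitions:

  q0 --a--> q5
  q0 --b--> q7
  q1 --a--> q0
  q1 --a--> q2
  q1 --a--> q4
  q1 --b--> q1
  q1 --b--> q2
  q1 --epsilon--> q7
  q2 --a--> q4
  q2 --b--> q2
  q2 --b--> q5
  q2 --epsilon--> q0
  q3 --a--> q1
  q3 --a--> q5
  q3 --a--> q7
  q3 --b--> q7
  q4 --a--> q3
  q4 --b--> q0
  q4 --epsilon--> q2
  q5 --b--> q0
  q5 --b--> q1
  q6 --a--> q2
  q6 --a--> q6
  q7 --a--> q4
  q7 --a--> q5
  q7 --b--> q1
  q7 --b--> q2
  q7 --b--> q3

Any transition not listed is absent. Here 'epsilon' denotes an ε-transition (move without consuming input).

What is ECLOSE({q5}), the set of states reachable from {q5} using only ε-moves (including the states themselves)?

Begin with {q5}.
No ε-moves leave this set, so the closure equals the set itself.

{q5}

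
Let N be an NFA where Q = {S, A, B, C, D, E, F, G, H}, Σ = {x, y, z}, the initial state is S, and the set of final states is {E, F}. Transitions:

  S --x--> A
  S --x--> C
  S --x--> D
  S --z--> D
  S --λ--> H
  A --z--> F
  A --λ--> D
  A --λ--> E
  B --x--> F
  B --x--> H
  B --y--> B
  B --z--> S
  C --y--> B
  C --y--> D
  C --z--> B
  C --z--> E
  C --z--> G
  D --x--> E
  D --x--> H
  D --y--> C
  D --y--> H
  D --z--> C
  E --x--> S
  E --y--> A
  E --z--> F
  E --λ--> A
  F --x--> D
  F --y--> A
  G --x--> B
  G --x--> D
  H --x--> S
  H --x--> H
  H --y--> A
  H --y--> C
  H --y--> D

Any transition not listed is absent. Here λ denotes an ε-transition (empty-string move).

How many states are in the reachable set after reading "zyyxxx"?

Start: ε-closure({S}) = {S, H}.
Read 'z': S→{D}, H→∅; now {D}.
Read 'y': D→{C, H}; now {C, H}.
Read 'y': C→{B, D}, H→{A, C, D}; union {A, B, C, D}; ε-closure = {A, B, C, D, E}.
Read 'x': A→∅, B→{F, H}, C→∅, D→{E, H}, E→{S}; union {S, E, F, H}; ε-closure = {S, A, D, E, F, H}.
Read 'x': S→{A, C, D}, A→∅, D→{E, H}, E→{S}, F→{D}, H→{S, H}; now {S, A, C, D, E, H}.
Read 'x': S→{A, C, D}, A→∅, C→∅, D→{E, H}, E→{S}, H→{S, H}; now {S, A, C, D, E, H}.
That set has 6 states.

6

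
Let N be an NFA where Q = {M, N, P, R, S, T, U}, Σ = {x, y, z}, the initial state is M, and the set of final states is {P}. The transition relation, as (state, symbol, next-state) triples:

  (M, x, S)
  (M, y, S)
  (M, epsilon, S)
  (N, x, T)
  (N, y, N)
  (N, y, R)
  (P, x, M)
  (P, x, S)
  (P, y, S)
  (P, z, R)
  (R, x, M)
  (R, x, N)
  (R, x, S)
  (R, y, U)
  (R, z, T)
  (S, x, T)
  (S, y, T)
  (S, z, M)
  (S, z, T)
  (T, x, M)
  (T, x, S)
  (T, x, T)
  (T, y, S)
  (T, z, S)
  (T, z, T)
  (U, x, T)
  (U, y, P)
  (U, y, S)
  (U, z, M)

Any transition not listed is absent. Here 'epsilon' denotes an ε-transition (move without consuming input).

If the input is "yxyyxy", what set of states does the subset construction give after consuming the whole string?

{S, T}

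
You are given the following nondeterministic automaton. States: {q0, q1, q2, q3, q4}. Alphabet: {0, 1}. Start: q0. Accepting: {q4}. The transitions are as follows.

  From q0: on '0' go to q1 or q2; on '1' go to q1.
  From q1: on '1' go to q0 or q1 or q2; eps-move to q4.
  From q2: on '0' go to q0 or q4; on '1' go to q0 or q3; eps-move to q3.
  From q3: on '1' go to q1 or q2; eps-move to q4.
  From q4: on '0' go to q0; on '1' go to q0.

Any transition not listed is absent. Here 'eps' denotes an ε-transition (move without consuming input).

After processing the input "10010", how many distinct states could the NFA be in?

Start in {q0}.
Read '1': {q0} → {q1, q4}.
Read '0': {q1, q4} → {q0}.
Read '0': {q0} → {q1, q2, q3, q4}.
Read '1': {q1, q2, q3, q4} → {q0, q1, q2, q3, q4}.
Read '0': {q0, q1, q2, q3, q4} → {q0, q1, q2, q3, q4}.
That set has 5 states.

5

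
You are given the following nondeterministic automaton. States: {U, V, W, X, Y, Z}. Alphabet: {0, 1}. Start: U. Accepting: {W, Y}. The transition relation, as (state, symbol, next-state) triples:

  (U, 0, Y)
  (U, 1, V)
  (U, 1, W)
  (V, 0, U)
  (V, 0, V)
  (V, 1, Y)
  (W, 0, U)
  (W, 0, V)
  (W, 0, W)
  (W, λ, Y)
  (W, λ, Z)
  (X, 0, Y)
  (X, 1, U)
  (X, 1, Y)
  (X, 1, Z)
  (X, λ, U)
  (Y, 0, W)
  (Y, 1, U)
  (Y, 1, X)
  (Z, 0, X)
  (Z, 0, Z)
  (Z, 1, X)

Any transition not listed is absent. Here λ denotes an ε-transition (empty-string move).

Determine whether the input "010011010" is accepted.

Yes

Start in {U}.
Read '0': {U} → {Y}.
Read '1': {Y} → {U, X}.
Read '0': {U, X} → {Y}.
Read '0': {Y} → {W, Y, Z}.
Read '1': {W, Y, Z} → {U, X}.
Read '1': {U, X} → {U, V, W, Y, Z}.
Read '0': {U, V, W, Y, Z} → {U, V, W, X, Y, Z}.
Read '1': {U, V, W, X, Y, Z} → {U, V, W, X, Y, Z}.
Read '0': {U, V, W, X, Y, Z} → {U, V, W, X, Y, Z}.
The final set {U, V, W, X, Y, Z} contains the accepting states W, Y.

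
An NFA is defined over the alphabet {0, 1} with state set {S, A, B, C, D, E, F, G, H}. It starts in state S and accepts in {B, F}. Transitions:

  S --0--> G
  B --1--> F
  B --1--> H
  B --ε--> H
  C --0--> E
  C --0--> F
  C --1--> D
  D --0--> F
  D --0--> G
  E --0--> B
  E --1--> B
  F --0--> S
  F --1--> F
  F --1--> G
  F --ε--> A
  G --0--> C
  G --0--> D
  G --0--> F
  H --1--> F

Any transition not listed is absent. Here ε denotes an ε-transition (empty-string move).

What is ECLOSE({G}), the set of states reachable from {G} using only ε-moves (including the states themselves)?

{G}

Begin with {G}.
No ε-moves leave this set, so the closure equals the set itself.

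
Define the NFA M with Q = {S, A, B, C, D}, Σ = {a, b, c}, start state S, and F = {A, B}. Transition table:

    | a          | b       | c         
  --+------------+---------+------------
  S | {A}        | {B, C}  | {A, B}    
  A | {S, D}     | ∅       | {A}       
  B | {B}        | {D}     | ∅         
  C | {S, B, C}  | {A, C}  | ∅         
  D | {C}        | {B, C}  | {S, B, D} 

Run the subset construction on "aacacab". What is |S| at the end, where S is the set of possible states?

4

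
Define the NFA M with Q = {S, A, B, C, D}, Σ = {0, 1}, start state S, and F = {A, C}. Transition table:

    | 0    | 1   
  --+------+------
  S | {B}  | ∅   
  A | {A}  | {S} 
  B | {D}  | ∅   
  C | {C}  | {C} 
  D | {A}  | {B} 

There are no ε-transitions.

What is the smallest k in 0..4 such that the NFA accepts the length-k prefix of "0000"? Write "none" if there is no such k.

Start in {S}.
Read '0': S→{B}; now {B}.
Read '0': B→{D}; now {D}.
Read '0': D→{A}; now {A}.
None of the earlier sets intersect F, but {A} does.

3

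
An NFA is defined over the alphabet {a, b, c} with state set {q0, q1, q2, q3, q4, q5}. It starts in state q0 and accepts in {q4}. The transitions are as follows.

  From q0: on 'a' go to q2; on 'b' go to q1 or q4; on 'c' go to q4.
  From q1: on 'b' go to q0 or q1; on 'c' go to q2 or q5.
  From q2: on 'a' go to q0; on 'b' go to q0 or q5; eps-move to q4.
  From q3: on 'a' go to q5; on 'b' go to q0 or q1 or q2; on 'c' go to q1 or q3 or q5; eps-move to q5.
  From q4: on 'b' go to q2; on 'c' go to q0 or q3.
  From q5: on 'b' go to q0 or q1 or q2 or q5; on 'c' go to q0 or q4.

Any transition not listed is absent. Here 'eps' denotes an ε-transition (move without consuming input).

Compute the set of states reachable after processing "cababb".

Start in {q0}.
Read 'c': q0→{q4}; now {q4}.
Read 'a': q4→∅; now ∅.
The set is empty and remains empty for the remaining 4 symbols.

∅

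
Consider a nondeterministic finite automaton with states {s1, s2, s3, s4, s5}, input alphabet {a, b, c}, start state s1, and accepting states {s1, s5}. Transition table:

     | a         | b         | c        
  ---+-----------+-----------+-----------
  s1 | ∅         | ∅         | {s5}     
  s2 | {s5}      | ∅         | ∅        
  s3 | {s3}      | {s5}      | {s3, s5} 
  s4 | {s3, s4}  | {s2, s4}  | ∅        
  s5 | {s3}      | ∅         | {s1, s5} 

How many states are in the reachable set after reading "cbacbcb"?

Start in {s1}.
Read 'c': {s1} → {s5}.
Read 'b': {s5} → ∅.
The set is empty and remains empty for the remaining 5 symbols.
That set has 0 states.

0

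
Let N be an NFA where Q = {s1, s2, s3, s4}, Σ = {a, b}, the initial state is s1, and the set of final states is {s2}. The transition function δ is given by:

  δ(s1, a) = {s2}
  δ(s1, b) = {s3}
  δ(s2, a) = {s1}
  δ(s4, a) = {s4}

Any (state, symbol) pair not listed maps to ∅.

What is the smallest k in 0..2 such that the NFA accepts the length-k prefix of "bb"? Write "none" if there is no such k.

Start in {s1}.
Read 'b': s1→{s3}; now {s3}.
Read 'b': s3→∅; now ∅.
No reachable set along the way intersects F.

none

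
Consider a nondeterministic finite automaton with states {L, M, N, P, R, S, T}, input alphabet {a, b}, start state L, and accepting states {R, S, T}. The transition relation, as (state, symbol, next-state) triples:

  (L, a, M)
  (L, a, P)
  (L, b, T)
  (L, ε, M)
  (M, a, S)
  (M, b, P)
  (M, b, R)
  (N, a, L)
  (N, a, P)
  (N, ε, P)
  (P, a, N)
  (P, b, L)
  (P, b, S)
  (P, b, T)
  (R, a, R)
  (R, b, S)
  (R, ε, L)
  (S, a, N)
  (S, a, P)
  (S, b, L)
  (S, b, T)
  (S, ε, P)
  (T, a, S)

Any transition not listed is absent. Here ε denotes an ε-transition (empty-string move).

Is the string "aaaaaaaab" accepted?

Yes

Start: ε-closure({L}) = {L, M}.
Read 'a': {L, M} → {M, P, S}.
Read 'a': {M, P, S} → {N, P, S}.
Read 'a': {N, P, S} → {L, M, N, P}.
Read 'a': {L, M, N, P} → {L, M, N, P, S}.
Read 'a': {L, M, N, P, S} → {L, M, N, P, S}.
Read 'a': {L, M, N, P, S} → {L, M, N, P, S}.
Read 'a': {L, M, N, P, S} → {L, M, N, P, S}.
Read 'a': {L, M, N, P, S} → {L, M, N, P, S}.
Read 'b': {L, M, N, P, S} → {L, M, P, R, S, T}.
The final set {L, M, P, R, S, T} contains the accepting states R, S, T.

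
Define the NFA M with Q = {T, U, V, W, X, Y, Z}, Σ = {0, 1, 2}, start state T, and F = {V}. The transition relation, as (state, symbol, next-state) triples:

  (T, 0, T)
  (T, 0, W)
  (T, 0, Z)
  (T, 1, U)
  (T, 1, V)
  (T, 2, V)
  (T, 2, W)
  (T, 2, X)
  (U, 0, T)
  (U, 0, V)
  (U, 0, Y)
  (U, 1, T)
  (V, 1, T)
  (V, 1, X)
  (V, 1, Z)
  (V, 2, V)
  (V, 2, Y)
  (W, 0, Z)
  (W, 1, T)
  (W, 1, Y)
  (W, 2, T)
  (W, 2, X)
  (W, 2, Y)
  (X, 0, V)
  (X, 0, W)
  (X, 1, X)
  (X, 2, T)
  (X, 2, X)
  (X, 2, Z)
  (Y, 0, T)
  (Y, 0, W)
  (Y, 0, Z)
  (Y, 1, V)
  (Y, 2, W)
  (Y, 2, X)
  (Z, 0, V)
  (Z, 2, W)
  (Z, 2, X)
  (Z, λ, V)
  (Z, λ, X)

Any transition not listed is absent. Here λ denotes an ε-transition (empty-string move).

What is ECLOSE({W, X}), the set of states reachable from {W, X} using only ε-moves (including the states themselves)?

Begin with {W, X}.
No ε-moves leave this set, so the closure equals the set itself.

{W, X}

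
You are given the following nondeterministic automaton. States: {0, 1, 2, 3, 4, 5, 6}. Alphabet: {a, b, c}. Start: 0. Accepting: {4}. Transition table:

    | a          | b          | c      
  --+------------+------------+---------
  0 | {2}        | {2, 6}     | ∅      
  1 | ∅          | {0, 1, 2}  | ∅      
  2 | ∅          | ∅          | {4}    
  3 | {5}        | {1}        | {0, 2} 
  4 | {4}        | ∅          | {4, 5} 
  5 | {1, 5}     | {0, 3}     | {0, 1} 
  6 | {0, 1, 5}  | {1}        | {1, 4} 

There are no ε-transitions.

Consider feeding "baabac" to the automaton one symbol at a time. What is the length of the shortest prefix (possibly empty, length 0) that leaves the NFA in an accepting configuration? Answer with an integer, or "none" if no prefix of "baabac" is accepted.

6

Start in {0}.
Read 'b': {0} → {2, 6}.
Read 'a': {2, 6} → {0, 1, 5}.
Read 'a': {0, 1, 5} → {1, 2, 5}.
Read 'b': {1, 2, 5} → {0, 1, 2, 3}.
Read 'a': {0, 1, 2, 3} → {2, 5}.
Read 'c': {2, 5} → {0, 1, 4}.
None of the earlier sets intersect F, but {0, 1, 4} does.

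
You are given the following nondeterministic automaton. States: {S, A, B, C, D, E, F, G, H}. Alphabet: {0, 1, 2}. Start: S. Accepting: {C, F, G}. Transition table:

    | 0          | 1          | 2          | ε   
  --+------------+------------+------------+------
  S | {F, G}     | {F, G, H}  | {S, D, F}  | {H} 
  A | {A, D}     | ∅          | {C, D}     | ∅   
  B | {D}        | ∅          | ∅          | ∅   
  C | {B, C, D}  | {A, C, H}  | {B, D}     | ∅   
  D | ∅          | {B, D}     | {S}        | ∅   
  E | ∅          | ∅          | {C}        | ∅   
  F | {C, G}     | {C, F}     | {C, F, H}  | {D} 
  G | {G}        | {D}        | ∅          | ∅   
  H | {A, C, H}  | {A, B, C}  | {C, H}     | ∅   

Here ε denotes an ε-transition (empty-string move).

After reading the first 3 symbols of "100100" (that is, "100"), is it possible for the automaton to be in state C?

Start: ε-closure({S}) = {S, H}.
Read '1': {S, H} → {A, B, C, D, F, G, H}.
Read '0': {A, B, C, D, F, G, H} → {A, B, C, D, G, H}.
Read '0': {A, B, C, D, G, H} → {A, B, C, D, G, H}.
State C is in {A, B, C, D, G, H}.

Yes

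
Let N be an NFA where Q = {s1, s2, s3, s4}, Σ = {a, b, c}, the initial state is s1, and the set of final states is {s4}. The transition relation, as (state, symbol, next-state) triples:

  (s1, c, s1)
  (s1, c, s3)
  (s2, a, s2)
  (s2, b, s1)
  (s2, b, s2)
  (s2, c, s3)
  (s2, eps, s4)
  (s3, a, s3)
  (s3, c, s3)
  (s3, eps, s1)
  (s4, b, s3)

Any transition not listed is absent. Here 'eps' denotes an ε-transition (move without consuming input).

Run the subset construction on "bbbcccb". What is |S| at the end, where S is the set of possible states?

Start in {s1}.
Read 'b': {s1} → ∅.
The set is empty and remains empty for the remaining 6 symbols.
That set has 0 states.

0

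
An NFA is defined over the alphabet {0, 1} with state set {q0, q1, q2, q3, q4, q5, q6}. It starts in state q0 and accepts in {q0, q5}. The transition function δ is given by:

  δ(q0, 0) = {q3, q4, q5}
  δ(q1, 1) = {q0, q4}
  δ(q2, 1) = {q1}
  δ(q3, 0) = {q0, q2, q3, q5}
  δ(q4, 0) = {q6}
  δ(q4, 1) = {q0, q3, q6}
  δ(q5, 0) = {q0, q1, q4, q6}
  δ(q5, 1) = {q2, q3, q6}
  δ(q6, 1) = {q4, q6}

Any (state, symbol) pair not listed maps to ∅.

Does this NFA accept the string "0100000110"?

Yes

Start in {q0}.
Read '0': q0→{q3, q4, q5}; now {q3, q4, q5}.
Read '1': q3→∅, q4→{q0, q3, q6}, q5→{q2, q3, q6}; now {q0, q2, q3, q6}.
Read '0': q0→{q3, q4, q5}, q2→∅, q3→{q0, q2, q3, q5}, q6→∅; now {q0, q2, q3, q4, q5}.
Read '0': q0→{q3, q4, q5}, q2→∅, q3→{q0, q2, q3, q5}, q4→{q6}, q5→{q0, q1, q4, q6}; now {q0, q1, q2, q3, q4, q5, q6}.
Read '0': q0→{q3, q4, q5}, q1→∅, q2→∅, q3→{q0, q2, q3, q5}, q4→{q6}, q5→{q0, q1, q4, q6}, q6→∅; now {q0, q1, q2, q3, q4, q5, q6}.
Read '0': q0→{q3, q4, q5}, q1→∅, q2→∅, q3→{q0, q2, q3, q5}, q4→{q6}, q5→{q0, q1, q4, q6}, q6→∅; now {q0, q1, q2, q3, q4, q5, q6}.
Read '0': q0→{q3, q4, q5}, q1→∅, q2→∅, q3→{q0, q2, q3, q5}, q4→{q6}, q5→{q0, q1, q4, q6}, q6→∅; now {q0, q1, q2, q3, q4, q5, q6}.
Read '1': q0→∅, q1→{q0, q4}, q2→{q1}, q3→∅, q4→{q0, q3, q6}, q5→{q2, q3, q6}, q6→{q4, q6}; now {q0, q1, q2, q3, q4, q6}.
Read '1': q0→∅, q1→{q0, q4}, q2→{q1}, q3→∅, q4→{q0, q3, q6}, q6→{q4, q6}; now {q0, q1, q3, q4, q6}.
Read '0': q0→{q3, q4, q5}, q1→∅, q3→{q0, q2, q3, q5}, q4→{q6}, q6→∅; now {q0, q2, q3, q4, q5, q6}.
The final set {q0, q2, q3, q4, q5, q6} contains the accepting states q0, q5.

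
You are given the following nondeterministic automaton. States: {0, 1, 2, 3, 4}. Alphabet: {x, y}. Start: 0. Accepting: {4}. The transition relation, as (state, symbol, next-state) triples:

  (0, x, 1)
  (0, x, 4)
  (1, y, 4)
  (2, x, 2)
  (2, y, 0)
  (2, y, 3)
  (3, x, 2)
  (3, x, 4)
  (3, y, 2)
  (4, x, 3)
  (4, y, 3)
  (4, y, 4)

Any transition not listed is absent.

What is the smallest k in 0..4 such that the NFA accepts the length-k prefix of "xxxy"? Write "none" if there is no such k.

1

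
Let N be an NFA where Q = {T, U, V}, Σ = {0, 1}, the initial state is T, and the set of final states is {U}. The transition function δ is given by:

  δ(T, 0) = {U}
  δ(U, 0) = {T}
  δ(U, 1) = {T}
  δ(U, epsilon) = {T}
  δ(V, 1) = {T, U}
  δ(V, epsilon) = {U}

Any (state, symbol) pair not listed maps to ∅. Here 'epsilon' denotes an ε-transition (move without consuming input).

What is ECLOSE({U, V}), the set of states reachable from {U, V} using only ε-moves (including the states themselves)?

{T, U, V}

Begin with {U, V}.
ε-move U → T; add T.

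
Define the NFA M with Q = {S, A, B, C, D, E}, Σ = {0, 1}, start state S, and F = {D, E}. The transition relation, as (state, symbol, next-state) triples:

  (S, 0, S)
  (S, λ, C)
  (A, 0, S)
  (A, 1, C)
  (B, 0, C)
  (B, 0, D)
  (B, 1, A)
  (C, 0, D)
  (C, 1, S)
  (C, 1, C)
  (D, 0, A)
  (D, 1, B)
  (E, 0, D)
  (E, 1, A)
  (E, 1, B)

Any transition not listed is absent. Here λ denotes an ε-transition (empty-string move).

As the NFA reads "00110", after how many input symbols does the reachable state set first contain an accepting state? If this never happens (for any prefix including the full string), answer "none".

1

Start: ε-closure({S}) = {S, C}.
Read '0': S→{S}, C→{D}; union {S, D}; ε-closure = {S, C, D}.
None of the earlier sets intersect F, but {S, C, D} does.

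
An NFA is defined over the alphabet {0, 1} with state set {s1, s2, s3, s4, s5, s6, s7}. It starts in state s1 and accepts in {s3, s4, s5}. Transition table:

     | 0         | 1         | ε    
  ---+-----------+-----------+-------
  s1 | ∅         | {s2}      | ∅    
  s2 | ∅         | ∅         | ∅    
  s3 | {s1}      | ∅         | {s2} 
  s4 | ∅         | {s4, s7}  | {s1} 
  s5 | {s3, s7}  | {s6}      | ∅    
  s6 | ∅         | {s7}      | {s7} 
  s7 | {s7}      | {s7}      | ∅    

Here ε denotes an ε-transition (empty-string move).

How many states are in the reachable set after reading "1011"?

0

Start in {s1}.
Read '1': {s1} → {s2}.
Read '0': {s2} → ∅.
The set is empty and remains empty for the remaining 2 symbols.
That set has 0 states.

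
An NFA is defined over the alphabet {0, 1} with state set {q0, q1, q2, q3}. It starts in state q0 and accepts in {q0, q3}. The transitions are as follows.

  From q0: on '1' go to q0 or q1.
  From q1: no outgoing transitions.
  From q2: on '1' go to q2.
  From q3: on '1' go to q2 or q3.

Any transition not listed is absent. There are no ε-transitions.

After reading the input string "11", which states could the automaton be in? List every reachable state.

Start in {q0}.
Read '1': {q0} → {q0, q1}.
Read '1': {q0, q1} → {q0, q1}.

{q0, q1}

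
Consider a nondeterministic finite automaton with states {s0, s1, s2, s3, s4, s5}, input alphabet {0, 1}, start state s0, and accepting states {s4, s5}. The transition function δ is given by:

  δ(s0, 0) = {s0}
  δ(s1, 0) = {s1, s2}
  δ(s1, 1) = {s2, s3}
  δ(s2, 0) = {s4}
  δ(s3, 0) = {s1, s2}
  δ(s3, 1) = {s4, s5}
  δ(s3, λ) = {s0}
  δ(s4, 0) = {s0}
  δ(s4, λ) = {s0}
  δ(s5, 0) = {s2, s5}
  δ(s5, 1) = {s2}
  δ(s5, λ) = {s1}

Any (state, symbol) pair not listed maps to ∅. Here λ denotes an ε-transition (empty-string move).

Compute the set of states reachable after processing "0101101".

∅

Start in {s0}.
Read '0': s0→{s0}; now {s0}.
Read '1': s0→∅; now ∅.
The set is empty and remains empty for the remaining 5 symbols.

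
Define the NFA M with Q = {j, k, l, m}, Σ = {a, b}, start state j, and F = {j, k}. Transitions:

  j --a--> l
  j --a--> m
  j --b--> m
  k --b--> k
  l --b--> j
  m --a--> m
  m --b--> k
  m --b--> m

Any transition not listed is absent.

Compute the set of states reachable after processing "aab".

Start in {j}.
Read 'a': j→{l, m}; now {l, m}.
Read 'a': l→∅, m→{m}; now {m}.
Read 'b': m→{k, m}; now {k, m}.

{k, m}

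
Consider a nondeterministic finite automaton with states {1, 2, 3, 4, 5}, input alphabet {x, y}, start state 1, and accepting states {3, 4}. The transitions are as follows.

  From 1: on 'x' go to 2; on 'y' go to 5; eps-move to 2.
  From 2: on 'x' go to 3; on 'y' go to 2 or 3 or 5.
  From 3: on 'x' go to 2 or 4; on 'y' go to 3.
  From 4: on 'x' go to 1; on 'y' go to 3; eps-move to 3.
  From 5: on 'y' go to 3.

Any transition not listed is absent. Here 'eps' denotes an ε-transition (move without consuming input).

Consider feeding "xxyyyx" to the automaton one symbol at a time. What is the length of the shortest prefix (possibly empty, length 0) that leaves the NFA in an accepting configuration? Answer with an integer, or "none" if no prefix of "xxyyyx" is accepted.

1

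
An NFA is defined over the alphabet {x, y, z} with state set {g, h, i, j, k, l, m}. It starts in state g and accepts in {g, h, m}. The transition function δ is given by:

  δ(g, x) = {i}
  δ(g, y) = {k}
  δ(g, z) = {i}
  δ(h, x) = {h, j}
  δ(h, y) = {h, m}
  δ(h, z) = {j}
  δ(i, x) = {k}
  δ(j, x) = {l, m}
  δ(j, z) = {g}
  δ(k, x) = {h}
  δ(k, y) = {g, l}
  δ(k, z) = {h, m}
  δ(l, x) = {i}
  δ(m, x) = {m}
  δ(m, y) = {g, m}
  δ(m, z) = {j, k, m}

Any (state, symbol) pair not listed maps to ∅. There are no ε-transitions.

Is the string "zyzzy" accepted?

No

Start in {g}.
Read 'z': g→{i}; now {i}.
Read 'y': i→∅; now ∅.
The set is empty and remains empty for the remaining 3 symbols.
The final set ∅ contains no accepting state.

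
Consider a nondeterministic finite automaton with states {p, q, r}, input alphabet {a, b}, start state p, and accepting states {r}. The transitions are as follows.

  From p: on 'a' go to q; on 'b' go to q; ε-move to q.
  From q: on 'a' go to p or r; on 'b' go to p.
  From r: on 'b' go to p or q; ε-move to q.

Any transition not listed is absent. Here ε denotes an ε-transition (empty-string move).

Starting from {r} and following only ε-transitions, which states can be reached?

{q, r}

Begin with {r}.
ε-move r → q; add q.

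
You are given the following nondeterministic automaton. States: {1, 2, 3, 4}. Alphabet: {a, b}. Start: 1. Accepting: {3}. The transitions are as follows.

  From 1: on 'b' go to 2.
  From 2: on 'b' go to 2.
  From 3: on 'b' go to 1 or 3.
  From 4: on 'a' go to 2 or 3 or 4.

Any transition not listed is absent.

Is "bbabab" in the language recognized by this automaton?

No

Start in {1}.
Read 'b': {1} → {2}.
Read 'b': {2} → {2}.
Read 'a': {2} → ∅.
The set is empty and remains empty for the remaining 3 symbols.
The final set ∅ contains no accepting state.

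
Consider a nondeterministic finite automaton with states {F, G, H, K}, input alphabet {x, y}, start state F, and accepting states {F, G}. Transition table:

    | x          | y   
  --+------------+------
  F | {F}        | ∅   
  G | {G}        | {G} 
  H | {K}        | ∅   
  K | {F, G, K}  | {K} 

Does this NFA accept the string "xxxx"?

Yes

Start in {F}.
Read 'x': F→{F}; now {F}.
Read 'x': F→{F}; now {F}.
Read 'x': F→{F}; now {F}.
Read 'x': F→{F}; now {F}.
The final set {F} contains the accepting state F.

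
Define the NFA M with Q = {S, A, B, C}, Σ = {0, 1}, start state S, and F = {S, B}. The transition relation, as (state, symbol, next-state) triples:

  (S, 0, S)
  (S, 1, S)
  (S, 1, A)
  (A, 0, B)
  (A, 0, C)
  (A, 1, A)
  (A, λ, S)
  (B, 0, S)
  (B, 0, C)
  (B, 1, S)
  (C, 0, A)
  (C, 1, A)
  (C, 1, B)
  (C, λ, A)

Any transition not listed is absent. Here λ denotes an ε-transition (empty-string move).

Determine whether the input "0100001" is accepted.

Yes

Start in {S}.
Read '0': S→{S}; now {S}.
Read '1': S→{S, A}; now {S, A}.
Read '0': S→{S}, A→{B, C}; union {S, B, C}; ε-closure = {S, A, B, C}.
Read '0': S→{S}, A→{B, C}, B→{S, C}, C→{A}; now {S, A, B, C}.
Read '0': S→{S}, A→{B, C}, B→{S, C}, C→{A}; now {S, A, B, C}.
Read '0': S→{S}, A→{B, C}, B→{S, C}, C→{A}; now {S, A, B, C}.
Read '1': S→{S, A}, A→{A}, B→{S}, C→{A, B}; now {S, A, B}.
The final set {S, A, B} contains the accepting states S, B.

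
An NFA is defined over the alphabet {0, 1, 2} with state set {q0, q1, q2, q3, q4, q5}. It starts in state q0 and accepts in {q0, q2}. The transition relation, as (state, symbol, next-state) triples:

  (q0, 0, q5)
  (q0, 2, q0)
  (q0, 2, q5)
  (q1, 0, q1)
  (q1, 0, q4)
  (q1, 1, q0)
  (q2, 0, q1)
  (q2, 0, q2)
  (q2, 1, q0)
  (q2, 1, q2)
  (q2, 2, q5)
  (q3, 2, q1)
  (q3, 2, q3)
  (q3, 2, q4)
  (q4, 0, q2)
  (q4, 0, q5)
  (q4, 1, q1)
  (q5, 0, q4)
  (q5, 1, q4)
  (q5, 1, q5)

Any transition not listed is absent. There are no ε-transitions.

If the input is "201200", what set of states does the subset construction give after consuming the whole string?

Start in {q0}.
Read '2': q0→{q0, q5}; now {q0, q5}.
Read '0': q0→{q5}, q5→{q4}; now {q4, q5}.
Read '1': q4→{q1}, q5→{q4, q5}; now {q1, q4, q5}.
Read '2': q1→∅, q4→∅, q5→∅; now ∅.
The set is empty and remains empty for the remaining 2 symbols.

∅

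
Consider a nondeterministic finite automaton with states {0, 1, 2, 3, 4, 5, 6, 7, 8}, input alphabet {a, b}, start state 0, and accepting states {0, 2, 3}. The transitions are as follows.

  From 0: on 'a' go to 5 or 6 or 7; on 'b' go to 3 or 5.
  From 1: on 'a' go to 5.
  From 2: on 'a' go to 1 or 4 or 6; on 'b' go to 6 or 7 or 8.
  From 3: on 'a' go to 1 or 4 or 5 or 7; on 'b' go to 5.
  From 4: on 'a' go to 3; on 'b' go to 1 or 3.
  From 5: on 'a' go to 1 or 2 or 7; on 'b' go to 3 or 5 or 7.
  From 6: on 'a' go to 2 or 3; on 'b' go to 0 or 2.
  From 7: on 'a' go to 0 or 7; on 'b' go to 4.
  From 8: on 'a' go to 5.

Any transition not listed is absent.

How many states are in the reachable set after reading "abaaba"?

8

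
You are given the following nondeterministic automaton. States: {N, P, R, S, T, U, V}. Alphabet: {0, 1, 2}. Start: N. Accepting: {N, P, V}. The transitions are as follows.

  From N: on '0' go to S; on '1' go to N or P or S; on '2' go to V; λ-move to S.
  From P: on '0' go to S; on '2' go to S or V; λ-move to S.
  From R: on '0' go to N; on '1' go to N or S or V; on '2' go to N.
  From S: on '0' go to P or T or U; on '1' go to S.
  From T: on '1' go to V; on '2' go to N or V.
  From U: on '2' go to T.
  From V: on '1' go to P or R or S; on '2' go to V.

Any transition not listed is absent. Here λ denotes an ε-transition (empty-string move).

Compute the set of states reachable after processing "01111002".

Start: ε-closure({N}) = {N, S}.
Read '0': N→{S}, S→{P, T, U}; now {P, S, T, U}.
Read '1': P→∅, S→{S}, T→{V}, U→∅; now {S, V}.
Read '1': S→{S}, V→{P, R, S}; now {P, R, S}.
Read '1': P→∅, R→{N, S, V}, S→{S}; now {N, S, V}.
Read '1': N→{N, P, S}, S→{S}, V→{P, R, S}; now {N, P, R, S}.
Read '0': N→{S}, P→{S}, R→{N}, S→{P, T, U}; now {N, P, S, T, U}.
Read '0': N→{S}, P→{S}, S→{P, T, U}, T→∅, U→∅; now {P, S, T, U}.
Read '2': P→{S, V}, S→∅, T→{N, V}, U→{T}; now {N, S, T, V}.

{N, S, T, V}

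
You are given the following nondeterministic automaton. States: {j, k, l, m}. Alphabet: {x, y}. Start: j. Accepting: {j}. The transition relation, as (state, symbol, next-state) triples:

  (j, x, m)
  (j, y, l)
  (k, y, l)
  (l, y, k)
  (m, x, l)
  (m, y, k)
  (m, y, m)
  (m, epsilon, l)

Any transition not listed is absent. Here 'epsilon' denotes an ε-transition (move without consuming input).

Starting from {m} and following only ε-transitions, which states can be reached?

{l, m}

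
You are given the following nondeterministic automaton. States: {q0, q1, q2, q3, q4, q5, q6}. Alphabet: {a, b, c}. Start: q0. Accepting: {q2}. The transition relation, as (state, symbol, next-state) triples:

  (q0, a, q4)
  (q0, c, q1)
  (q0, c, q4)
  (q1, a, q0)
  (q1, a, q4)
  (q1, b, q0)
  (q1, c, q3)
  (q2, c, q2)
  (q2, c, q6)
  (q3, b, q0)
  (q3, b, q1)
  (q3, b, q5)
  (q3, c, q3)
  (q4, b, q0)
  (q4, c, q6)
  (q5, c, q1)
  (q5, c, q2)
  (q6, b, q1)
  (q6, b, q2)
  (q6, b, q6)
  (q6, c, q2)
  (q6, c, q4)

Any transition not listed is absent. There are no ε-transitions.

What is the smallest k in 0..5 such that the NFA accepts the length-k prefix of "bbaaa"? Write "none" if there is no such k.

none

Start in {q0}.
Read 'b': q0→∅; now ∅.
The set is empty and remains empty for the remaining 4 symbols.
No reachable set along the way intersects F.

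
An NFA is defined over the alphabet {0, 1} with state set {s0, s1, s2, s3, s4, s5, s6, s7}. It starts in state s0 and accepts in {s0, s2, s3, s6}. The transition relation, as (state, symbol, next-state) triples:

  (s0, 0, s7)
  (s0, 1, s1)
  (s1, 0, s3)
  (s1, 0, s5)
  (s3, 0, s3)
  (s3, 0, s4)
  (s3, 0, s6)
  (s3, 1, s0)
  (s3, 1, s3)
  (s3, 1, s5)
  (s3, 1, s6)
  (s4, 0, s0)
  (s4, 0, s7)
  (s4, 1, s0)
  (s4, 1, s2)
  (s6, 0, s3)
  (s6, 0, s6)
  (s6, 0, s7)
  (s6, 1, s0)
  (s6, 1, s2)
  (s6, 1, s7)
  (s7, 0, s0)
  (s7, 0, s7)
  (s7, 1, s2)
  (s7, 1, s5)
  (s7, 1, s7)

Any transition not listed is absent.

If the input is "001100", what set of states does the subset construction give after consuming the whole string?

Start in {s0}.
Read '0': s0→{s7}; now {s7}.
Read '0': s7→{s0, s7}; now {s0, s7}.
Read '1': s0→{s1}, s7→{s2, s5, s7}; now {s1, s2, s5, s7}.
Read '1': s1→∅, s2→∅, s5→∅, s7→{s2, s5, s7}; now {s2, s5, s7}.
Read '0': s2→∅, s5→∅, s7→{s0, s7}; now {s0, s7}.
Read '0': s0→{s7}, s7→{s0, s7}; now {s0, s7}.

{s0, s7}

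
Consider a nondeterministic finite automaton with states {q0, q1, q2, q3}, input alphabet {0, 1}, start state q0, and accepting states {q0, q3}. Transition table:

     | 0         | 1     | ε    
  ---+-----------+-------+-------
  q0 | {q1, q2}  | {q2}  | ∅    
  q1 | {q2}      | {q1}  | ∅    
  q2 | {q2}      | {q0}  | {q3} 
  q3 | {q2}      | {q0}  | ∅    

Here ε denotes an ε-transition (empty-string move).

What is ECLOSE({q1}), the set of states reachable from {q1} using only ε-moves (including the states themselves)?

{q1}

Begin with {q1}.
No ε-moves leave this set, so the closure equals the set itself.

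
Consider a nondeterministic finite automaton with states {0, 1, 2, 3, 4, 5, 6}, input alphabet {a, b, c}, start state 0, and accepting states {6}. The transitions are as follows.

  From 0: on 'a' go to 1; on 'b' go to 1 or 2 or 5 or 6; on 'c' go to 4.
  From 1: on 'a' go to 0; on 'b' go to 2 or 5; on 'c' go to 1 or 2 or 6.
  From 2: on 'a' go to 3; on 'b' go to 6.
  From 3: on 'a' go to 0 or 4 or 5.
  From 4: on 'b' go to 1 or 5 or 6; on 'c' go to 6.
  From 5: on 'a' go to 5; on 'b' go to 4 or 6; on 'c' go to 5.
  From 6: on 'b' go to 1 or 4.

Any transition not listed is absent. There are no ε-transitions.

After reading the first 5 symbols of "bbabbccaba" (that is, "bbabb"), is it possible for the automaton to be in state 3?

No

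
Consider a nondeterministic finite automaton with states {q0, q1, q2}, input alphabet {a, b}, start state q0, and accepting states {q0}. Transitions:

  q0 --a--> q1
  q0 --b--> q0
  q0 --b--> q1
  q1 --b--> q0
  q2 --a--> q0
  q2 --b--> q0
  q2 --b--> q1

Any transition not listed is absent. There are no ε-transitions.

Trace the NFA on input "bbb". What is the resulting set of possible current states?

{q0, q1}

Start in {q0}.
Read 'b': {q0} → {q0, q1}.
Read 'b': {q0, q1} → {q0, q1}.
Read 'b': {q0, q1} → {q0, q1}.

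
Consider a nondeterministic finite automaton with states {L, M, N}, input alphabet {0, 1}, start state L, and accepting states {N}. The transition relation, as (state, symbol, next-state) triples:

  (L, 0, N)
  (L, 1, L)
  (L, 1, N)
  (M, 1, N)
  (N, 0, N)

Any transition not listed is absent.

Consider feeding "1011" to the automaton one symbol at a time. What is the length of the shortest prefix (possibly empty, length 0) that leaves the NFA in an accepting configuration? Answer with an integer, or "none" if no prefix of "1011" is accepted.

Start in {L}.
Read '1': L→{L, N}; now {L, N}.
None of the earlier sets intersect F, but {L, N} does.

1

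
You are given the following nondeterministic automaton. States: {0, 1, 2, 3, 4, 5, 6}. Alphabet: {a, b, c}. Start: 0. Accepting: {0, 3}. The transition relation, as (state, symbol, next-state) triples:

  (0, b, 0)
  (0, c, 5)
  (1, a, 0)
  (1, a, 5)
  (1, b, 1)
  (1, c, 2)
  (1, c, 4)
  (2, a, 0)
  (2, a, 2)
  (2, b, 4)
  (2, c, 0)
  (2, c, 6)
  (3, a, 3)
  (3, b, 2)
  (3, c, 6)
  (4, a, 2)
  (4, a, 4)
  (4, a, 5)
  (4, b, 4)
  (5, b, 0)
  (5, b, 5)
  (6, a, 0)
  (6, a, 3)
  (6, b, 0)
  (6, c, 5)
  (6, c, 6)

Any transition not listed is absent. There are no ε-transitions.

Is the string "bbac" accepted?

Start in {0}.
Read 'b': 0→{0}; now {0}.
Read 'b': 0→{0}; now {0}.
Read 'a': 0→∅; now ∅.
The set is empty and remains empty for the remaining 1 symbol.
The final set ∅ contains no accepting state.

No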